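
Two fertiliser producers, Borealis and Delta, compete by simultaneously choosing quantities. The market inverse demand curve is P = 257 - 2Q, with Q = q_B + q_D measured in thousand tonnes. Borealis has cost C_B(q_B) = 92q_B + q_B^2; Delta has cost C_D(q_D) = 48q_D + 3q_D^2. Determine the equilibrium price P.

Borealis's profit: π_B = (257 - 2Q)q_B - (92q_B + q_B²). Setting ∂π_B/∂q_B = 0: 165 - 6q_B - 2(q_D) = 0.
Delta's profit: π_D = (257 - 2Q)q_D - (48q_D + 3q_D²). Setting ∂π_D/∂q_D = 0: 209 - 10q_D - 2(q_B) = 0.
Rearranging gives the reaction functions q_B = (165 - 2q_D)/6 and q_D = (209 - 2q_B)/10.
Solving the pair: q_B = 22, q_D = 33/2.
Total output Q = 77/2, so price P = 257 - 2·(77/2) = 180.

180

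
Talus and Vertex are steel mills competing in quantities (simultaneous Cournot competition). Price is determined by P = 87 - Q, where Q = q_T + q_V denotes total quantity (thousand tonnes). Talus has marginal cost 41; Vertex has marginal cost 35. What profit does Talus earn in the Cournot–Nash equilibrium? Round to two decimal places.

177.78

Talus's profit: π_T = (87 - Q)q_T - (41q_T). Setting ∂π_T/∂q_T = 0: 46 - 2q_T - (q_V) = 0.
Vertex's first-order condition: 52 - 2q_V - (q_T) = 0.
Rearranging gives the reaction functions q_T = (46 - q_V)/2 and q_V = (52 - q_T)/2.
Solving the pair: q_T = 40/3, q_V = 58/3.
Price P = 87 - 98/3 = 163/3.
Talus's profit: (163/3 - 41)·(40/3) = 1600/9.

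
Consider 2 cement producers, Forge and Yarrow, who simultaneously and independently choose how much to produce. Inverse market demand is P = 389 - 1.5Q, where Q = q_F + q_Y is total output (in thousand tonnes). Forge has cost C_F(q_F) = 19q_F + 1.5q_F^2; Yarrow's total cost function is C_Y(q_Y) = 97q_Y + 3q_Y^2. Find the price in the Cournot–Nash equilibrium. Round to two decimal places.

270.48

Forge's profit: π_F = (389 - 1.5Q)q_F - (19q_F + (3/2)q_F²). Setting ∂π_F/∂q_F = 0: 370 - 6q_F - (3/2)(q_Y) = 0.
Yarrow's profit: π_Y = (389 - 1.5Q)q_Y - (97q_Y + 3q_Y²). Setting ∂π_Y/∂q_Y = 0: 292 - 9q_Y - (3/2)(q_F) = 0.
So q_F = (370 - (3/2)q_Y)/6 and q_Y = (292 - (3/2)q_F)/9.
Substituting one into the other gives q_F = 55.8841 and q_Y = 532/23.
Total output Q = 79.0145, so price P = 389 - (3/2)·79.0145 = 270.4783.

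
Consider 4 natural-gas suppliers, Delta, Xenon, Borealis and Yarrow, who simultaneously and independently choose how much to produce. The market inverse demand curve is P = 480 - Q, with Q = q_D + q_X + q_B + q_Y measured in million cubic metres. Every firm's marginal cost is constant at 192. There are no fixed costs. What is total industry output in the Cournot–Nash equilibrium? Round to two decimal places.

230.40

Each firm earns π_i = (480 - Q)q_i - 192q_i.
First-order condition (treating rivals' output as given): 288 - 2q_i - Σ_{j≠i} q_j = 0.
With identical firms every q_j equals q_i, so Σ_{j≠i} q_j = 3q_i and 288 = 5q_i, giving q_i = 288/5.
Total output Q = 288/5 + 288/5 + 288/5 + 288/5 = 1152/5.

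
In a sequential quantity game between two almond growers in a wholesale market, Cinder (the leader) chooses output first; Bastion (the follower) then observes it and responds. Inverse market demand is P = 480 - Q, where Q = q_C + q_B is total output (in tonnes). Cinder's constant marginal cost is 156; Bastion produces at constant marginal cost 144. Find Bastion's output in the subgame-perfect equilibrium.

90

Solve by backward induction. Given q_C, the follower Bastion maximises π_B = (480 - q_C - q_B)q_B - 144q_B.
Setting the follower's marginal profit to zero, 336 - q_C - 2q_B = 0, i.e. q_B = (336 - q_C)/2.
The leader anticipates this reaction. Substituting into P = 480 - Q gives P = 312 - (1/2)q_C, so π_C = (312 - (1/2)q_C)q_C - 156q_C.
Maximising: ∂π_C/∂q_C = 156 - q_C = 0, giving q_C = 156.
Then q_B = (336 - 156)/2 = 90.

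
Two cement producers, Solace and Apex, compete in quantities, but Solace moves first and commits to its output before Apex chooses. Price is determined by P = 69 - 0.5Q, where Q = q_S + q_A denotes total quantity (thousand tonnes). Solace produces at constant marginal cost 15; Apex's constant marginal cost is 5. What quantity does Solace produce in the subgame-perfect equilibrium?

Solve by backward induction. Given q_S, the follower Apex maximises π_A = (69 - (1/2)q_S - (1/2)q_A)q_A - 5q_A.
Setting the follower's marginal profit to zero, 64 - (1/2)q_S - q_A = 0, i.e. q_A = (64 - (1/2)q_S).
Solace substitutes q_A(q_S) into its own profit: π_S = q_S(69 - (1/2)q_S - (64 - (1/2)q_S)/2) - 15q_S = (37 - (1/4)q_S)q_S - 15q_S.
The leader's first-order condition 22 - (1/2)q_S = 0 yields q_S = 44.
Then q_A = (64 - (1/2)·44) = 42.

44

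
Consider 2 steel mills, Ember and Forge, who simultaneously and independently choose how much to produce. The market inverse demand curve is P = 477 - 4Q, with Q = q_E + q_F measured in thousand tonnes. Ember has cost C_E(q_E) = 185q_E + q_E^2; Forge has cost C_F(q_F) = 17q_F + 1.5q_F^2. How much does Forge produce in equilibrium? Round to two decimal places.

Ember's profit: π_E = (477 - 4Q)q_E - (185q_E + q_E²). Setting ∂π_E/∂q_E = 0: 292 - 10q_E - 4(q_F) = 0.
Forge's profit: π_F = (477 - 4Q)q_F - (17q_F + (3/2)q_F²). Setting ∂π_F/∂q_F = 0: 460 - 11q_F - 4(q_E) = 0.
Rearranging gives the reaction functions q_E = (292 - 4q_F)/10 and q_F = (460 - 4q_E)/11.
Solving the pair: q_E = 686/47, q_F = 1716/47.

36.51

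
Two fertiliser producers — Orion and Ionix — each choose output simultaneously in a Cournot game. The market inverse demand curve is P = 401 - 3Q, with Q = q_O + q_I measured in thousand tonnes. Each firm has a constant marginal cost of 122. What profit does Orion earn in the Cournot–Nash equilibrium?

2883

A representative firm's profit is π_i = q_i(401 - 3Q) - 122q_i.
Setting ∂π_i/∂q_i = 0 with rivals' quantities fixed: 279 - 6q_i - 3q_j = 0.
With identical firms every q_j equals q_i, so q_j = q_i and 279 = 9q_i, giving q_i = 31.
Price P = 401 - 3·62 = 215.
Orion's profit: (215 - 122)·31 = 2883.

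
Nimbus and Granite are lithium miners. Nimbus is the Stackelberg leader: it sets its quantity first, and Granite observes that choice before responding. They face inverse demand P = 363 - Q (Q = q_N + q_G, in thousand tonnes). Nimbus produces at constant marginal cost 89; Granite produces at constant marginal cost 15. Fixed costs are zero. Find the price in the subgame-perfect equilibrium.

139

Solve by backward induction. Given q_N, the follower Granite maximises π_G = (363 - q_N - q_G)q_G - 15q_G.
Setting the follower's marginal profit to zero, 348 - q_N - 2q_G = 0, i.e. q_G = (348 - q_N)/2.
The leader anticipates this reaction. Substituting into P = 363 - Q gives P = 189 - (1/2)q_N, so π_N = (189 - (1/2)q_N)q_N - 89q_N.
The leader's first-order condition 100 - q_N = 0 yields q_N = 100.
Then q_G = (348 - 100)/2 = 124.
Total output Q = 224, so price P = 363 - 224 = 139.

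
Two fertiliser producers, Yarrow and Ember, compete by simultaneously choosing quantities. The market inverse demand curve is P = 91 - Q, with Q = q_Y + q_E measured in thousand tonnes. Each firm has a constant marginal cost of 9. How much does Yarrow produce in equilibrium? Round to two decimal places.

A representative firm's profit is π_i = q_i(91 - Q) - 9q_i.
Setting ∂π_i/∂q_i = 0 with rivals' quantities fixed: 82 - 2q_i - q_j = 0.
By symmetry each firm produces the same amount; substituting q_j = q_i yields q_i = 82/3.

27.33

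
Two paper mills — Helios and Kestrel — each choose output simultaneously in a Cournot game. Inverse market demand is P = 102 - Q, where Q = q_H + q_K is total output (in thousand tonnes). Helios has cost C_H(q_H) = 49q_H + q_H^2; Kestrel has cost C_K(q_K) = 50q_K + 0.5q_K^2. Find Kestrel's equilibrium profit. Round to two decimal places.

297.83

Helios's profit: π_H = (102 - Q)q_H - (49q_H + q_H²). Setting ∂π_H/∂q_H = 0: 53 - 4q_H - (q_K) = 0.
Kestrel's profit: π_K = (102 - Q)q_K - (50q_K + (1/2)q_K²). Setting ∂π_K/∂q_K = 0: 52 - 3q_K - (q_H) = 0.
Rearranging gives the reaction functions q_H = (53 - q_K)/4 and q_K = (52 - q_H)/3.
Substituting one into the other gives q_H = 107/11 and q_K = 155/11.
Price P = 102 - 262/11 = 860/11.
Kestrel's profit: (860/11)·(155/11) - 50·(155/11) - (1/2)(155/11)² = 297.8306.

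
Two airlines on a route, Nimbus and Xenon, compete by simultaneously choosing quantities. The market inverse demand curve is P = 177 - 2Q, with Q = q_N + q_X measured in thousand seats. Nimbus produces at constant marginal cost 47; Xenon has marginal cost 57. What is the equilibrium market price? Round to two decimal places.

93.67

Nimbus's profit: π_N = (177 - 2Q)q_N - (47q_N). Setting ∂π_N/∂q_N = 0: 130 - 4q_N - 2(q_X) = 0.
Xenon's first-order condition: 120 - 4q_X - 2(q_N) = 0.
So q_N = (130 - 2q_X)/4 and q_X = (120 - 2q_N)/4.
Substituting one into the other gives q_N = 70/3 and q_X = 55/3.
Total output Q = 125/3, so price P = 177 - 2·(125/3) = 281/3.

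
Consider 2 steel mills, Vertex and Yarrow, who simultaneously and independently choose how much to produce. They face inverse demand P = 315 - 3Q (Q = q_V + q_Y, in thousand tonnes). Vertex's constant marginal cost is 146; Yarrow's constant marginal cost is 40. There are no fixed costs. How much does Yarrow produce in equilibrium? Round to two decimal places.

42.33

Vertex's profit: π_V = (315 - 3Q)q_V - (146q_V). Setting ∂π_V/∂q_V = 0: 169 - 6q_V - 3(q_Y) = 0.
Yarrow's first-order condition: 275 - 6q_Y - 3(q_V) = 0.
Rearranging gives the reaction functions q_V = (169 - 3q_Y)/6 and q_Y = (275 - 3q_V)/6.
Solving the pair: q_V = 7, q_Y = 127/3.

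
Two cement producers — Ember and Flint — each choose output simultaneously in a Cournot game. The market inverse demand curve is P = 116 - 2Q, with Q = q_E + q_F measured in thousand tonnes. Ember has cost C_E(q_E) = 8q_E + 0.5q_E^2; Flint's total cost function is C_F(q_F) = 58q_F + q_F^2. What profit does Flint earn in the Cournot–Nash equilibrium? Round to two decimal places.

Ember's profit: π_E = (116 - 2Q)q_E - (8q_E + (1/2)q_E²). Setting ∂π_E/∂q_E = 0: 108 - 5q_E - 2(q_F) = 0.
Flint's first-order condition: 58 - 6q_F - 2(q_E) = 0.
Rearranging gives the reaction functions q_E = (108 - 2q_F)/5 and q_F = (58 - 2q_E)/6.
Solving the pair: q_E = 266/13, q_F = 37/13.
Price P = 116 - 2·(303/13) = 902/13.
Flint's profit: (902/13)·(37/13) - 58·(37/13) - (37/13)² = 24.3018.

24.30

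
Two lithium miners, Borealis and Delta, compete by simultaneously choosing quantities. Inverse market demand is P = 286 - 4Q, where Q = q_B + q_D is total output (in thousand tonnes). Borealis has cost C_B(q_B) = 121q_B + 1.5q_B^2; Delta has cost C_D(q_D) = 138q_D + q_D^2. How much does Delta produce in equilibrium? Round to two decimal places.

Borealis's profit: π_B = (286 - 4Q)q_B - (121q_B + (3/2)q_B²). Setting ∂π_B/∂q_B = 0: 165 - 11q_B - 4(q_D) = 0.
Delta's profit: π_D = (286 - 4Q)q_D - (138q_D + q_D²). Setting ∂π_D/∂q_D = 0: 148 - 10q_D - 4(q_B) = 0.
So q_B = (165 - 4q_D)/11 and q_D = (148 - 4q_B)/10.
Substituting one into the other gives q_B = 529/47 and q_D = 484/47.

10.30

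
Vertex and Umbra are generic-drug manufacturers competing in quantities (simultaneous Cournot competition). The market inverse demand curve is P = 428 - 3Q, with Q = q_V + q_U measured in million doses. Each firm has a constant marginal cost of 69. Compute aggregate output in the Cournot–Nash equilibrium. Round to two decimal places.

Each firm earns π_i = (428 - 3Q)q_i - 69q_i.
First-order condition (treating rivals' output as given): 359 - 6q_i - 3q_j = 0.
With identical firms every q_j equals q_i, so q_j = q_i and 359 = 9q_i, giving q_i = 359/9.
Total output Q = 359/9 + 359/9 = 718/9.

79.78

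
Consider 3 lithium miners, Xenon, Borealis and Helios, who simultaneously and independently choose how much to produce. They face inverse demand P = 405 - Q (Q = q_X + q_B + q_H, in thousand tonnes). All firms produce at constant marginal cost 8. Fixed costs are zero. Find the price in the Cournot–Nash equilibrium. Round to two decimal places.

107.25

Each firm earns π_i = (405 - Q)q_i - 8q_i.
First-order condition (treating rivals' output as given): 397 - 2q_i - Σ_{j≠i} q_j = 0.
By symmetry each firm produces the same amount; substituting Σ_{j≠i} q_j = 2q_i yields q_i = 397/4.
Total output Q = 1191/4, so price P = 405 - 1191/4 = 429/4.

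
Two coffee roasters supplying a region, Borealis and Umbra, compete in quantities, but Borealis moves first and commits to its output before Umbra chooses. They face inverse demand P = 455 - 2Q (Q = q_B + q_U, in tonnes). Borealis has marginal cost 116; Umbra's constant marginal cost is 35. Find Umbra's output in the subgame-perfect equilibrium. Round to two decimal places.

Solve by backward induction. Given q_B, the follower Umbra maximises π_U = (455 - 2q_B - 2q_U)q_U - 35q_U.
Setting the follower's marginal profit to zero, 420 - 2q_B - 4q_U = 0, i.e. q_U = (420 - 2q_B)/4.
Borealis substitutes q_U(q_B) into its own profit: π_B = q_B(455 - 2q_B - (420 - 2q_B)/2) - 116q_B = (245 - q_B)q_B - 116q_B.
The leader's first-order condition 129 - 2q_B = 0 yields q_B = 129/2.
Then q_U = (420 - 2·(129/2))/4 = 291/4.

72.75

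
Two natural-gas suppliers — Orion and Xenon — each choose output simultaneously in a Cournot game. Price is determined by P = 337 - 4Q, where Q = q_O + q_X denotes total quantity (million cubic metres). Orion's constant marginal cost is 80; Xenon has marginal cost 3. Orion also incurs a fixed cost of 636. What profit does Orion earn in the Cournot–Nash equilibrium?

Orion's profit: π_O = (337 - 4Q)q_O - (80q_O). Setting ∂π_O/∂q_O = 0: 257 - 8q_O - 4(q_X) = 0.
Xenon's first-order condition: 334 - 8q_X - 4(q_O) = 0.
Best responses: q_O = (257 - 4q_X)/8, q_X = (334 - 4q_O)/8.
Solving the pair: q_O = 15, q_X = 137/4.
Price P = 337 - 4·(197/4) = 140.
Orion's profit: (140 - 80)·15 - 636 = 264.

264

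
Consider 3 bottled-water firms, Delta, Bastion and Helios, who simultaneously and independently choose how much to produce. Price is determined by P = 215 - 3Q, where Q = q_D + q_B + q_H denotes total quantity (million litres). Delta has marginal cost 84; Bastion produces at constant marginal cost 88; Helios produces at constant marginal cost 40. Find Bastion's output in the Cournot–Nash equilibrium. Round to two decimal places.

Delta's profit: π_D = (215 - 3Q)q_D - (84q_D). Setting ∂π_D/∂q_D = 0: 131 - 6q_D - 3(q_B + q_H) = 0.
Bastion's profit: π_B = (215 - 3Q)q_B - (88q_B). Setting ∂π_B/∂q_B = 0: 127 - 6q_B - 3(q_D + q_H) = 0.
Helios's profit: π_H = (215 - 3Q)q_H - (40q_H). Setting ∂π_H/∂q_H = 0: 175 - 6q_H - 3(q_D + q_B) = 0.
Summing all 3 equations gives 433 − 12Q = 0, hence Q = 433/12.
Back-substituting: q_D = (131 − 433/4)/3 = 91/12, q_B = (127 − 433/4)/3 = 25/4, q_H = (175 − 433/4)/3 = 89/4.

6.25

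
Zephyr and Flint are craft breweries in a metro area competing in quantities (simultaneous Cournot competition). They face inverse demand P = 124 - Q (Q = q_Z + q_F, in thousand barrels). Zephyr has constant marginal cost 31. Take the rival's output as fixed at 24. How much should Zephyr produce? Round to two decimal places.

34.50

With the rival's output fixed at 24, Zephyr's profit is π_Z = (124 - 24 - q_Z)q_Z - (31q_Z) = (100 - q_Z)q_Z - (31q_Z).
∂π_Z/∂q_Z = 69 - 2q_Z = 0, so q_Z = 69/2.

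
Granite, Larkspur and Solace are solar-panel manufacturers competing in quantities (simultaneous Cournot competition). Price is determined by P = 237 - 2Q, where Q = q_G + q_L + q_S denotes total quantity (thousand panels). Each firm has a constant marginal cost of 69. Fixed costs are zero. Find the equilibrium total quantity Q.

A representative firm's profit is π_i = q_i(237 - 2Q) - 69q_i.
Setting ∂π_i/∂q_i = 0 with rivals' quantities fixed: 168 - 4q_i - 2·Σ_{j≠i} q_j = 0.
By symmetry each firm produces the same amount; substituting Σ_{j≠i} q_j = 2q_i yields q_i = 168/8 = 21.
Total output Q = 21 + 21 + 21 = 63.

63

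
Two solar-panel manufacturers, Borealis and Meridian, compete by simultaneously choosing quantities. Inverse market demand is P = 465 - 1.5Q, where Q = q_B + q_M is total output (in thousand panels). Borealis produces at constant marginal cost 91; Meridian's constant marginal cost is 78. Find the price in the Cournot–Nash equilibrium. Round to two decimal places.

211.33

Borealis's profit: π_B = (465 - 1.5Q)q_B - (91q_B). Setting ∂π_B/∂q_B = 0: 374 - 3q_B - (3/2)(q_M) = 0.
Meridian's profit: π_M = (465 - 1.5Q)q_M - (78q_M). Setting ∂π_M/∂q_M = 0: 387 - 3q_M - (3/2)(q_B) = 0.
Best responses: q_B = (374 - (3/2)q_M)/3, q_M = (387 - (3/2)q_B)/3.
Substituting one into the other gives q_B = 722/9 and q_M = 800/9.
Total output Q = 1522/9, so price P = 465 - (3/2)·(1522/9) = 634/3.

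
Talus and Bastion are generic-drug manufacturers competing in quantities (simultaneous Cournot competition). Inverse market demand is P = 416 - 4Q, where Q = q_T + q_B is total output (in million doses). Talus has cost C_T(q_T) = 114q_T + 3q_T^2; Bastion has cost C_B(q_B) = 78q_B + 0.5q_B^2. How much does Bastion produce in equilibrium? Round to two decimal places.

32.04

Talus's profit: π_T = (416 - 4Q)q_T - (114q_T + 3q_T²). Setting ∂π_T/∂q_T = 0: 302 - 14q_T - 4(q_B) = 0.
Bastion's profit: π_B = (416 - 4Q)q_B - (78q_B + (1/2)q_B²). Setting ∂π_B/∂q_B = 0: 338 - 9q_B - 4(q_T) = 0.
So q_T = (302 - 4q_B)/14 and q_B = (338 - 4q_T)/9.
Substituting one into the other gives q_T = 683/55 and q_B = 1762/55.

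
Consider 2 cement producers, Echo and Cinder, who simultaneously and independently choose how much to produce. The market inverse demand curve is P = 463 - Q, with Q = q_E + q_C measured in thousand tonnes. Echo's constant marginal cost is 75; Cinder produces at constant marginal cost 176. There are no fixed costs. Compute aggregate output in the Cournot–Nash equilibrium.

225

Echo's profit: π_E = (463 - Q)q_E - (75q_E). Setting ∂π_E/∂q_E = 0: 388 - 2q_E - (q_C) = 0.
Cinder's first-order condition: 287 - 2q_C - (q_E) = 0.
So q_E = (388 - q_C)/2 and q_C = (287 - q_E)/2.
Substituting one into the other gives q_E = 163 and q_C = 62.
Total output Q = 163 + 62 = 225.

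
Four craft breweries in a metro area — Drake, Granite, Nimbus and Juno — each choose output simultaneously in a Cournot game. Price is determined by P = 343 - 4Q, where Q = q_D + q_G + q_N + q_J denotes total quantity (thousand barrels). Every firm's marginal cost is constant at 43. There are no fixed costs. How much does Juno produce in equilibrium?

15

A representative firm's profit is π_i = q_i(343 - 4Q) - 43q_i.
Setting ∂π_i/∂q_i = 0 with rivals' quantities fixed: 300 - 8q_i - 4·Σ_{j≠i} q_j = 0.
By symmetry each firm produces the same amount; substituting Σ_{j≠i} q_j = 3q_i yields q_i = 300/20 = 15.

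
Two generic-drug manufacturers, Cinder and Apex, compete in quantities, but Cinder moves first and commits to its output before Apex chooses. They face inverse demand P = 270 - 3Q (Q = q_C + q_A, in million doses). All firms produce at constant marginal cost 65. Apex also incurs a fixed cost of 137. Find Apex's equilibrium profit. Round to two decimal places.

738.52

Solve by backward induction. Given q_C, the follower Apex maximises π_A = (270 - 3q_C - 3q_A)q_A - 65q_A.
Follower FOC: 205 - 3q_C - 6q_A = 0, so q_A(q_C) = (205 - 3q_C)/6.
Cinder substitutes q_A(q_C) into its own profit: π_C = q_C(270 - 3q_C - (205 - 3q_C)/2) - 65q_C = (335/2 - (3/2)q_C)q_C - 65q_C.
Leader FOC: 205/2 - 3q_C = 0, so q_C = 205/6.
Then q_A = (205 - 3·(205/6))/6 = 205/12.
Price P = 270 - 3·(205/4) = 465/4.
Apex's profit: (465/4 - 65)·(205/12) - 137 = 738.5208.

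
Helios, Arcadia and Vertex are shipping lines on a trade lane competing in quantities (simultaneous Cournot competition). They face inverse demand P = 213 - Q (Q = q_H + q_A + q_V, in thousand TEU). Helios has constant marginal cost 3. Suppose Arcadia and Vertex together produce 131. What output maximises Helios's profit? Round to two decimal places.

With rivals' combined output fixed at 131, Helios's profit is π_H = (213 - 131 - q_H)q_H - (3q_H) = (82 - q_H)q_H - (3q_H).
∂π_H/∂q_H = 79 - 2q_H = 0, so q_H = 79/2.

39.50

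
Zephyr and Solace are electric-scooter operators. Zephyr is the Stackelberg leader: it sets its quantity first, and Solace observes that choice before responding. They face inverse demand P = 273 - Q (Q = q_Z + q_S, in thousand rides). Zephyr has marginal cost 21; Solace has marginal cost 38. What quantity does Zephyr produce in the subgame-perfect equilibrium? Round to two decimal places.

134.50

Solve by backward induction. Given q_Z, the follower Solace maximises π_S = (273 - q_Z - q_S)q_S - 38q_S.
∂π_S/∂q_S = 235 - q_Z - 2q_S = 0 gives the reaction function q_S = (235 - q_Z)/2.
Zephyr substitutes q_S(q_Z) into its own profit: π_Z = q_Z(273 - q_Z - (235 - q_Z)/2) - 21q_Z = (311/2 - (1/2)q_Z)q_Z - 21q_Z.
The leader's first-order condition 269/2 - q_Z = 0 yields q_Z = 269/2.
Then q_S = (235 - 269/2)/2 = 201/4.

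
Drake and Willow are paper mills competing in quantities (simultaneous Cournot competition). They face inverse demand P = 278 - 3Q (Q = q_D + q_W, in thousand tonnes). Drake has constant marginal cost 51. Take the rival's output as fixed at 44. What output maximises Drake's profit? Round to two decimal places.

With the rival's output fixed at 44, Drake's profit is π_D = (278 - 3·44 - 3q_D)q_D - (51q_D) = (146 - 3q_D)q_D - (51q_D).
∂π_D/∂q_D = 95 - 6q_D = 0, so q_D = 95/6.

15.83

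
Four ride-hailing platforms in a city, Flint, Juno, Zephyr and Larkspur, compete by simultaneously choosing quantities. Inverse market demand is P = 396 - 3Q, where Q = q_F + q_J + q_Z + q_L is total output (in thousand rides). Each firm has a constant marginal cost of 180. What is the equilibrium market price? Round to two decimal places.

223.20

A representative firm's profit is π_i = q_i(396 - 3Q) - 180q_i.
First-order condition (treating rivals' output as given): 216 - 6q_i - 3·Σ_{j≠i} q_j = 0.
By symmetry each firm produces the same amount; substituting Σ_{j≠i} q_j = 3q_i yields q_i = 216/15 = 72/5.
Total output Q = 288/5, so price P = 396 - 3·(288/5) = 1116/5.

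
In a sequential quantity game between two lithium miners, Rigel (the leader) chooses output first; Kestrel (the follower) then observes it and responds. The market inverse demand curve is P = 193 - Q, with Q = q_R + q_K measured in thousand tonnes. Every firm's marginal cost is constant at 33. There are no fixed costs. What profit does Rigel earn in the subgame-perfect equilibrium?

Solve by backward induction. Given q_R, the follower Kestrel maximises π_K = (193 - q_R - q_K)q_K - 33q_K.
Setting the follower's marginal profit to zero, 160 - q_R - 2q_K = 0, i.e. q_K = (160 - q_R)/2.
Rigel substitutes q_K(q_R) into its own profit: π_R = q_R(193 - q_R - (160 - q_R)/2) - 33q_R = (113 - (1/2)q_R)q_R - 33q_R.
The leader's first-order condition 80 - q_R = 0 yields q_R = 80.
Then q_K = (160 - 80)/2 = 40.
Price P = 193 - 120 = 73.
Rigel's profit: (73 - 33)·80 = 3200.

3200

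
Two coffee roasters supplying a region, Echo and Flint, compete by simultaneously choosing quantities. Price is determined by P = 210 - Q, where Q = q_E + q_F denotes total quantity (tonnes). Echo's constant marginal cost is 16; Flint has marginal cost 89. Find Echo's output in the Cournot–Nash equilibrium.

89

Echo's profit: π_E = (210 - Q)q_E - (16q_E). Setting ∂π_E/∂q_E = 0: 194 - 2q_E - (q_F) = 0.
Flint's first-order condition: 121 - 2q_F - (q_E) = 0.
Rearranging gives the reaction functions q_E = (194 - q_F)/2 and q_F = (121 - q_E)/2.
Substituting one into the other gives q_E = 89 and q_F = 16.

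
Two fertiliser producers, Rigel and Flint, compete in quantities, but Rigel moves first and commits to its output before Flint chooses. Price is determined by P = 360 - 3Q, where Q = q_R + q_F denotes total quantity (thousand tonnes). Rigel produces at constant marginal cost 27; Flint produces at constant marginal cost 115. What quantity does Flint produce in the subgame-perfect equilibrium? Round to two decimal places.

5.75

Solve by backward induction. Given q_R, the follower Flint maximises π_F = (360 - 3q_R - 3q_F)q_F - 115q_F.
∂π_F/∂q_F = 245 - 3q_R - 6q_F = 0 gives the reaction function q_F = (245 - 3q_R)/6.
The leader anticipates this reaction. Substituting into P = 360 - 3Q gives P = 475/2 - (3/2)q_R, so π_R = (475/2 - (3/2)q_R)q_R - 27q_R.
The leader's first-order condition 421/2 - 3q_R = 0 yields q_R = 421/6.
Then q_F = (245 - 3·(421/6))/6 = 23/4.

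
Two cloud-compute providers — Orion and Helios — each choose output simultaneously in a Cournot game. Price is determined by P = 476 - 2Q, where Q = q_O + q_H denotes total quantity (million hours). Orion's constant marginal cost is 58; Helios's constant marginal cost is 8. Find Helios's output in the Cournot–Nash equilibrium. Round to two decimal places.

Orion's profit: π_O = (476 - 2Q)q_O - (58q_O). Setting ∂π_O/∂q_O = 0: 418 - 4q_O - 2(q_H) = 0.
Helios's first-order condition: 468 - 4q_H - 2(q_O) = 0.
So q_O = (418 - 2q_H)/4 and q_H = (468 - 2q_O)/4.
Substituting one into the other gives q_O = 184/3 and q_H = 259/3.

86.33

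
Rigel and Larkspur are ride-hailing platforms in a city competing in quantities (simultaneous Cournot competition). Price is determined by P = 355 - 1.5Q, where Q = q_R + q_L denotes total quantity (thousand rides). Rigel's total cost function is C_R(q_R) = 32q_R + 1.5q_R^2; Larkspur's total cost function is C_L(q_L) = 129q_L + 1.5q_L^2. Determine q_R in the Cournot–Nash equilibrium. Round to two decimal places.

47.38

Rigel's profit: π_R = (355 - 1.5Q)q_R - (32q_R + (3/2)q_R²). Setting ∂π_R/∂q_R = 0: 323 - 6q_R - (3/2)(q_L) = 0.
Larkspur's profit: π_L = (355 - 1.5Q)q_L - (129q_L + (3/2)q_L²). Setting ∂π_L/∂q_L = 0: 226 - 6q_L - (3/2)(q_R) = 0.
So q_R = (323 - (3/2)q_L)/6 and q_L = (226 - (3/2)q_R)/6.
Solving the pair: q_R = 47.3778, q_L = 1162/45.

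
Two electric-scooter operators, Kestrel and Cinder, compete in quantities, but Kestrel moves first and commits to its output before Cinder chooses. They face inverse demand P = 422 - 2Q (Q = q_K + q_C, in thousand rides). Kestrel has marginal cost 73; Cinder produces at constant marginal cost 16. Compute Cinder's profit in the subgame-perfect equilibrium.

Solve by backward induction. Given q_K, the follower Cinder maximises π_C = (422 - 2q_K - 2q_C)q_C - 16q_C.
∂π_C/∂q_C = 406 - 2q_K - 4q_C = 0 gives the reaction function q_C = (406 - 2q_K)/4.
Kestrel substitutes q_C(q_K) into its own profit: π_K = q_K(422 - 2q_K - (406 - 2q_K)/2) - 73q_K = (219 - q_K)q_K - 73q_K.
Maximising: ∂π_K/∂q_K = 146 - 2q_K = 0, giving q_K = 73.
Then q_C = (406 - 2·73)/4 = 65.
Price P = 422 - 2·138 = 146.
Cinder's profit: (146 - 16)·65 = 8450.

8450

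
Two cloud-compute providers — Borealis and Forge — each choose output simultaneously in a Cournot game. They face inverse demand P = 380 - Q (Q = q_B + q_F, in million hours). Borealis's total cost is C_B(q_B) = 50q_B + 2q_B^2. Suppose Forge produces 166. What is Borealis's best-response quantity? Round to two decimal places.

27.33

With the rival's output fixed at 166, Borealis's profit is π_B = (380 - 166 - q_B)q_B - (50q_B + 2q_B²) = (214 - q_B)q_B - (50q_B + 2q_B²).
∂π_B/∂q_B = 164 - 6q_B = 0, so q_B = 82/3.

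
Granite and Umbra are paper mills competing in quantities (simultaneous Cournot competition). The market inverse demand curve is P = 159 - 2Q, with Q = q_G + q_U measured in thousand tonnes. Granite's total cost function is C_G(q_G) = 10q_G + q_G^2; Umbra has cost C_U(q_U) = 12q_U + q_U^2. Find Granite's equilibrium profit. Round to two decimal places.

1054.69

Granite's profit: π_G = (159 - 2Q)q_G - (10q_G + q_G²). Setting ∂π_G/∂q_G = 0: 149 - 6q_G - 2(q_U) = 0.
Umbra's first-order condition: 147 - 6q_U - 2(q_G) = 0.
So q_G = (149 - 2q_U)/6 and q_U = (147 - 2q_G)/6.
Substituting one into the other gives q_G = 75/4 and q_U = 73/4.
Price P = 159 - 2·37 = 85.
Granite's profit: 85·(75/4) - 10·(75/4) - (75/4)² = 1054.6875.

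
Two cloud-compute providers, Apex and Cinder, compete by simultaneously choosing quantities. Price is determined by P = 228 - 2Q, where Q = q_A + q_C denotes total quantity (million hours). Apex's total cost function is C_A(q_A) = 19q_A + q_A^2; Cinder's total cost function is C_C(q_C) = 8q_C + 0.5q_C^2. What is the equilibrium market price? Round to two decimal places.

Apex's profit: π_A = (228 - 2Q)q_A - (19q_A + q_A²). Setting ∂π_A/∂q_A = 0: 209 - 6q_A - 2(q_C) = 0.
Cinder's profit: π_C = (228 - 2Q)q_C - (8q_C + (1/2)q_C²). Setting ∂π_C/∂q_C = 0: 220 - 5q_C - 2(q_A) = 0.
Rearranging gives the reaction functions q_A = (209 - 2q_C)/6 and q_C = (220 - 2q_A)/5.
Substituting one into the other gives q_A = 605/26 and q_C = 451/13.
Total output Q = 1507/26, so price P = 228 - 2·(1507/26) = 1457/13.

112.08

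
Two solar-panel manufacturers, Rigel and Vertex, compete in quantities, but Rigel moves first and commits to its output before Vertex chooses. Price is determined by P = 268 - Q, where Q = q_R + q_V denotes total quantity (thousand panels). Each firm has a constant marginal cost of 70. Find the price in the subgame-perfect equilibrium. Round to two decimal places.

The follower Vertex best-responds to any q_R: π_V = (268 - Q)q_V - 70q_V.
∂π_V/∂q_V = 198 - q_R - 2q_V = 0 gives the reaction function q_V = (198 - q_R)/2.
The leader anticipates this reaction. Substituting into P = 268 - Q gives P = 169 - (1/2)q_R, so π_R = (169 - (1/2)q_R)q_R - 70q_R.
Maximising: ∂π_R/∂q_R = 99 - q_R = 0, giving q_R = 99.
Then q_V = (198 - 99)/2 = 99/2.
Total output Q = 297/2, so price P = 268 - 297/2 = 239/2.

119.50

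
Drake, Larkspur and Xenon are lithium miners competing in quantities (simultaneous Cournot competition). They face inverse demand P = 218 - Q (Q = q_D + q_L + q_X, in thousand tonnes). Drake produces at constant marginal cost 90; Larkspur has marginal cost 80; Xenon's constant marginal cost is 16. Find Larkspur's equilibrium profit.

Drake's profit: π_D = (218 - Q)q_D - (90q_D). Setting ∂π_D/∂q_D = 0: 128 - 2q_D - (q_L + q_X) = 0.
Larkspur's profit: π_L = (218 - Q)q_L - (80q_L). Setting ∂π_L/∂q_L = 0: 138 - 2q_L - (q_D + q_X) = 0.
Xenon's profit: π_X = (218 - Q)q_X - (16q_X). Setting ∂π_X/∂q_X = 0: 202 - 2q_X - (q_D + q_L) = 0.
Summing all 3 equations gives 468 − 4Q = 0, hence Q = 117.
Back-substituting: q_D = (128 − 117) = 11, q_L = (138 − 117) = 21, q_X = (202 − 117) = 85.
Price P = 218 - 117 = 101.
Larkspur's profit: (101 - 80)·21 = 441.

441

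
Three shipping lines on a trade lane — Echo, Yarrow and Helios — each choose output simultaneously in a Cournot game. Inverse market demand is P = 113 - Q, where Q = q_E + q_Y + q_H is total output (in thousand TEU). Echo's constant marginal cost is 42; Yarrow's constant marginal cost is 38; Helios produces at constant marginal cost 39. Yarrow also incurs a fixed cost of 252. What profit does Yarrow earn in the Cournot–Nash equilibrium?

Echo's profit: π_E = (113 - Q)q_E - (42q_E). Setting ∂π_E/∂q_E = 0: 71 - 2q_E - (q_Y + q_H) = 0.
Yarrow's first-order condition: 75 - 2q_Y - (q_E + q_H) = 0.
Helios's profit: π_H = (113 - Q)q_H - (39q_H). Setting ∂π_H/∂q_H = 0: 74 - 2q_H - (q_E + q_Y) = 0.
Adding the 3 conditions: 220 − 2Q − 2Q = 0, i.e. Q = 55.
Back-substituting: q_E = (71 − 55) = 16, q_Y = (75 − 55) = 20, q_H = (74 − 55) = 19.
Price P = 113 - 55 = 58.
Yarrow's profit: (58 - 38)·20 - 252 = 148.

148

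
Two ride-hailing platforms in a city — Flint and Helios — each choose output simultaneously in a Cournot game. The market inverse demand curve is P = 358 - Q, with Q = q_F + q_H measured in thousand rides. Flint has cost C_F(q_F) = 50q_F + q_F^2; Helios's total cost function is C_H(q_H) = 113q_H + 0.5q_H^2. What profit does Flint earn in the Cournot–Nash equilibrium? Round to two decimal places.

Flint's profit: π_F = (358 - Q)q_F - (50q_F + q_F²). Setting ∂π_F/∂q_F = 0: 308 - 4q_F - (q_H) = 0.
Helios's first-order condition: 245 - 3q_H - (q_F) = 0.
Rearranging gives the reaction functions q_F = (308 - q_H)/4 and q_H = (245 - q_F)/3.
Solving the pair: q_F = 679/11, q_H = 672/11.
Price P = 358 - 1351/11 = 235.1818.
Flint's profit: 235.1818·(679/11) - 50·(679/11) - (679/11)² = 7620.5124.

7620.51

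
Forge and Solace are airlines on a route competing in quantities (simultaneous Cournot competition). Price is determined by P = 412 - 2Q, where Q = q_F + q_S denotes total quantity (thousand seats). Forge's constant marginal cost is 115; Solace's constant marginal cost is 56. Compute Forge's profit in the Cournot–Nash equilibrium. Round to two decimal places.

3146.89

Forge's profit: π_F = (412 - 2Q)q_F - (115q_F). Setting ∂π_F/∂q_F = 0: 297 - 4q_F - 2(q_S) = 0.
Solace's first-order condition: 356 - 4q_S - 2(q_F) = 0.
So q_F = (297 - 2q_S)/4 and q_S = (356 - 2q_F)/4.
Substituting one into the other gives q_F = 119/3 and q_S = 415/6.
Price P = 412 - 2·(653/6) = 583/3.
Forge's profit: (583/3 - 115)·(119/3) = 3146.8889.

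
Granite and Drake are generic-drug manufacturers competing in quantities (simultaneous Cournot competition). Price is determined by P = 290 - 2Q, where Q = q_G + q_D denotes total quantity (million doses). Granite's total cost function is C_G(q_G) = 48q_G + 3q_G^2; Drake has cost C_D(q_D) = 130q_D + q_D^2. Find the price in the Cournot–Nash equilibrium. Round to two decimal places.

209.71

Granite's profit: π_G = (290 - 2Q)q_G - (48q_G + 3q_G²). Setting ∂π_G/∂q_G = 0: 242 - 10q_G - 2(q_D) = 0.
Drake's first-order condition: 160 - 6q_D - 2(q_G) = 0.
So q_G = (242 - 2q_D)/10 and q_D = (160 - 2q_G)/6.
Solving the pair: q_G = 283/14, q_D = 279/14.
Total output Q = 281/7, so price P = 290 - 2·(281/7) = 1468/7.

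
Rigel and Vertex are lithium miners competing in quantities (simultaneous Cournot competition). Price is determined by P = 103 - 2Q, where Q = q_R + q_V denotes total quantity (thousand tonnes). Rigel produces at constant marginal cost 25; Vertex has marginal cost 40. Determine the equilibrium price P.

56

Rigel's profit: π_R = (103 - 2Q)q_R - (25q_R). Setting ∂π_R/∂q_R = 0: 78 - 4q_R - 2(q_V) = 0.
Vertex's profit: π_V = (103 - 2Q)q_V - (40q_V). Setting ∂π_V/∂q_V = 0: 63 - 4q_V - 2(q_R) = 0.
Best responses: q_R = (78 - 2q_V)/4, q_V = (63 - 2q_R)/4.
Solving the pair: q_R = 31/2, q_V = 8.
Total output Q = 47/2, so price P = 103 - 2·(47/2) = 56.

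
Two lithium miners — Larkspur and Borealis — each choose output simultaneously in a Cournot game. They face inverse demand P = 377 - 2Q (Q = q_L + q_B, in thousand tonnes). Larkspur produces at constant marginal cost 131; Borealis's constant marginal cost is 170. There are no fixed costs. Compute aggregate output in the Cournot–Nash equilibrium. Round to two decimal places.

Larkspur's profit: π_L = (377 - 2Q)q_L - (131q_L). Setting ∂π_L/∂q_L = 0: 246 - 4q_L - 2(q_B) = 0.
Borealis's first-order condition: 207 - 4q_B - 2(q_L) = 0.
Best responses: q_L = (246 - 2q_B)/4, q_B = (207 - 2q_L)/4.
Solving the pair: q_L = 95/2, q_B = 28.
Total output Q = 95/2 + 28 = 151/2.

75.50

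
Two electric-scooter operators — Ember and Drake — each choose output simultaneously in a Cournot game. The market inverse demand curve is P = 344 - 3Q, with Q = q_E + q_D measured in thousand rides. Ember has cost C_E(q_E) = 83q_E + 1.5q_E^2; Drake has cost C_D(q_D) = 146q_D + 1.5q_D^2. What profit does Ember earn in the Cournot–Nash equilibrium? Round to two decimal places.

Ember's profit: π_E = (344 - 3Q)q_E - (83q_E + (3/2)q_E²). Setting ∂π_E/∂q_E = 0: 261 - 9q_E - 3(q_D) = 0.
Drake's profit: π_D = (344 - 3Q)q_D - (146q_D + (3/2)q_D²). Setting ∂π_D/∂q_D = 0: 198 - 9q_D - 3(q_E) = 0.
Best responses: q_E = (261 - 3q_D)/9, q_D = (198 - 3q_E)/9.
Substituting one into the other gives q_E = 195/8 and q_D = 111/8.
Price P = 344 - 3·(153/4) = 917/4.
Ember's profit: (917/4)·(195/8) - 83·(195/8) - (3/2)(195/8)² = 2673.6328.

2673.63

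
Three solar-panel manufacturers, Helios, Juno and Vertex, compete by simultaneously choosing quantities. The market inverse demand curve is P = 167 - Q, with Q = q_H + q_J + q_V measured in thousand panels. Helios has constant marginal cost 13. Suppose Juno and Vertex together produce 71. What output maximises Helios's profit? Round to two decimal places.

41.50

With rivals' combined output fixed at 71, Helios's profit is π_H = (167 - 71 - q_H)q_H - (13q_H) = (96 - q_H)q_H - (13q_H).
∂π_H/∂q_H = 83 - 2q_H = 0, so q_H = 83/2.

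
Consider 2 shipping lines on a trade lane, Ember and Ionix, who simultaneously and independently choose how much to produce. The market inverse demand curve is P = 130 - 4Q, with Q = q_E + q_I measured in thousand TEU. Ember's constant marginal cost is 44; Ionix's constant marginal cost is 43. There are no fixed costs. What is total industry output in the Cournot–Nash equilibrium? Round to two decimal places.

Ember's profit: π_E = (130 - 4Q)q_E - (44q_E). Setting ∂π_E/∂q_E = 0: 86 - 8q_E - 4(q_I) = 0.
Ionix's profit: π_I = (130 - 4Q)q_I - (43q_I). Setting ∂π_I/∂q_I = 0: 87 - 8q_I - 4(q_E) = 0.
Best responses: q_E = (86 - 4q_I)/8, q_I = (87 - 4q_E)/8.
Solving the pair: q_E = 85/12, q_I = 22/3.
Total output Q = 85/12 + 22/3 = 173/12.

14.42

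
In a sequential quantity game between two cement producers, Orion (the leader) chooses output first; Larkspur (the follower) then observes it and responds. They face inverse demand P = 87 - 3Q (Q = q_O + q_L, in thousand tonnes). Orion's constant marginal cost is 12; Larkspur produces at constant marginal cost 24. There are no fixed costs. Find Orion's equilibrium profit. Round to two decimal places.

315.38

Solve by backward induction. Given q_O, the follower Larkspur maximises π_L = (87 - 3q_O - 3q_L)q_L - 24q_L.
Setting the follower's marginal profit to zero, 63 - 3q_O - 6q_L = 0, i.e. q_L = (63 - 3q_O)/6.
Orion substitutes q_L(q_O) into its own profit: π_O = q_O(87 - 3q_O - (63 - 3q_O)/2) - 12q_O = (111/2 - (3/2)q_O)q_O - 12q_O.
Leader FOC: 87/2 - 3q_O = 0, so q_O = 29/2.
Then q_L = (63 - 3·(29/2))/6 = 13/4.
Price P = 87 - 3·(71/4) = 135/4.
Orion's profit: (135/4 - 12)·(29/2) = 315.3750.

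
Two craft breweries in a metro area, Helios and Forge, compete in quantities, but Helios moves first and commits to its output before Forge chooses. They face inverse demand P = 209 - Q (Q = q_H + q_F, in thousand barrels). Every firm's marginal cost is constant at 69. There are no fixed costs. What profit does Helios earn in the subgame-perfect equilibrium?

Solve by backward induction. Given q_H, the follower Forge maximises π_F = (209 - q_H - q_F)q_F - 69q_F.
Follower FOC: 140 - q_H - 2q_F = 0, so q_F(q_H) = (140 - q_H)/2.
The leader anticipates this reaction. Substituting into P = 209 - Q gives P = 139 - (1/2)q_H, so π_H = (139 - (1/2)q_H)q_H - 69q_H.
The leader's first-order condition 70 - q_H = 0 yields q_H = 70.
Then q_F = (140 - 70)/2 = 35.
Price P = 209 - 105 = 104.
Helios's profit: (104 - 69)·70 = 2450.

2450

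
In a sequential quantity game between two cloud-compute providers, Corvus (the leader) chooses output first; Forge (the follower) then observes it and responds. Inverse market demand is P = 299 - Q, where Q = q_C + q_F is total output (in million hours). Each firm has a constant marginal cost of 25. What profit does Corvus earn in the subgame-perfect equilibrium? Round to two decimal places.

9384.50

Solve by backward induction. Given q_C, the follower Forge maximises π_F = (299 - q_C - q_F)q_F - 25q_F.
∂π_F/∂q_F = 274 - q_C - 2q_F = 0 gives the reaction function q_F = (274 - q_C)/2.
Corvus substitutes q_F(q_C) into its own profit: π_C = q_C(299 - q_C - (274 - q_C)/2) - 25q_C = (162 - (1/2)q_C)q_C - 25q_C.
The leader's first-order condition 137 - q_C = 0 yields q_C = 137.
Then q_F = (274 - 137)/2 = 137/2.
Price P = 299 - 411/2 = 187/2.
Corvus's profit: (187/2 - 25)·137 = 9384.5000.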